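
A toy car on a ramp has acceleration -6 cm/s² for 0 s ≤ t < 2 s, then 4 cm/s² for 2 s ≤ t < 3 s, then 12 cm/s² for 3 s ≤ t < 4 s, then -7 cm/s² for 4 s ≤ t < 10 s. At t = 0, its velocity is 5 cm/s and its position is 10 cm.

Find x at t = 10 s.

On each constant-a segment, Δv = aΔt and Δx = v₀Δt + ½aΔt²; chain segment to segment.
0–2 s: v starts 5 cm/s; Δx = 5·2 + ½·-6·2² = -2 cm; v ends -7 cm/s.
2–3 s: v starts -7 cm/s; Δx = -7·1 + ½·4·1² = -5 cm; v ends -3 cm/s.
3–4 s: v starts -3 cm/s; Δx = -3·1 + ½·12·1² = 3 cm; v ends 9 cm/s.
4–10 s: v starts 9 cm/s; Δx = 9·6 + ½·-7·6² = -72 cm; v ends -33 cm/s.
x(10) = 10 + Σ Δx = -66 cm.

-66 cm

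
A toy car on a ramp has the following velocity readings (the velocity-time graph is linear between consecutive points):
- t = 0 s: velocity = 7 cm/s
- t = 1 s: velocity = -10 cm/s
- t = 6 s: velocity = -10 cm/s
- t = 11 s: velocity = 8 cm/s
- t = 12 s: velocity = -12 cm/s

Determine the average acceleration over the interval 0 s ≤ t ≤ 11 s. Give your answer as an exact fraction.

1/11 cm/s²

Average acceleration = Δv/Δt = (8 − 7)/(11 − 0) = 1/11 cm/s².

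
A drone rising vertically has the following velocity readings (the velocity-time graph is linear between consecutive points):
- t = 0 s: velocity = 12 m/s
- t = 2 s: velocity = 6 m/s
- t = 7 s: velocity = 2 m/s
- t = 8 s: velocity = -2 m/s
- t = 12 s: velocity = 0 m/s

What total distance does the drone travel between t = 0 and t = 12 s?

43 m

Total distance travelled is ∫|v| dt — sum the magnitudes of each area piece.
0–2 s: |½(12 + 6)(2)| = 18 m
2–7 s: |½(6 + 2)(5)| = 20 m
7–8 s: v = 0 at t = 7.5 s; triangle areas 0.5 + 0.5 = 1 m
8–12 s: |½(-2 + 0)(4)| = 4 m
Total distance = 43 m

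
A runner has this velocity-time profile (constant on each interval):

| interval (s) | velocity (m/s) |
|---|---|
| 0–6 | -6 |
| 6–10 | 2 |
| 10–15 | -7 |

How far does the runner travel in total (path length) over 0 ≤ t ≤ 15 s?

79 m

Distance (not displacement) is the total path length: add the absolute areas under v-t.
0–6 s: |-6| × 6 = 36 m
6–10 s: |2| × 4 = 8 m
10–15 s: |-7| × 5 = 35 m
Total distance = 79 m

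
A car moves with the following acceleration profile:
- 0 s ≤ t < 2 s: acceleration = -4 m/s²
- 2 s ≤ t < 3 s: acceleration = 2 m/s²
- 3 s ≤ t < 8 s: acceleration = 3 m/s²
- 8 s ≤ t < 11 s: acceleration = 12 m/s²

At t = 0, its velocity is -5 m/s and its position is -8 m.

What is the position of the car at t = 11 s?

10.5 m

On each constant-a segment, Δv = aΔt and Δx = v₀Δt + ½aΔt²; chain segment to segment.
0–2 s: v starts -5 m/s; Δx = -5·2 + ½·-4·2² = -18 m; v ends -13 m/s.
2–3 s: v starts -13 m/s; Δx = -13·1 + ½·2·1² = -12 m; v ends -11 m/s.
3–8 s: v starts -11 m/s; Δx = -11·5 + ½·3·5² = -17.5 m; v ends 4 m/s.
8–11 s: v starts 4 m/s; Δx = 4·3 + ½·12·3² = 66 m; v ends 40 m/s.
x(11) = -8 + Σ Δx = 10.5 m.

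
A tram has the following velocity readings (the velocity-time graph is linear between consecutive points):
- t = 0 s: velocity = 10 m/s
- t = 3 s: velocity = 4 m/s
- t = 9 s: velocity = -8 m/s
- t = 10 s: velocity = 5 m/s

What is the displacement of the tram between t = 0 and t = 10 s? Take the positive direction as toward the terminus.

Net displacement equals the area under the velocity-time graph (areas below the axis count negative).
0–3 s: ½(10 + 4)(3) = 21 m
3–9 s: ½(4 + -8)(6) = -12 m
9–10 s: ½(-8 + 5)(1) = -1.5 m
Net displacement = 7.5 m

7.5 m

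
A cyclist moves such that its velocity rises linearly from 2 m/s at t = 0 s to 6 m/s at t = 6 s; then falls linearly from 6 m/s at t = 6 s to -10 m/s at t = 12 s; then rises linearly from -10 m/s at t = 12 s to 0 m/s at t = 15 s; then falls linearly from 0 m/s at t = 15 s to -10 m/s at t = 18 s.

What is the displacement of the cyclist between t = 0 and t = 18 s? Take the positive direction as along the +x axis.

Displacement is the signed area under the v-t curve.
0–6 s: ½(2 + 6)(6) = 24 m
6–12 s: ½(6 + -10)(6) = -12 m
12–15 s: ½(-10 + 0)(3) = -15 m
15–18 s: ½(0 + -10)(3) = -15 m
Net displacement = -18 m

-18 m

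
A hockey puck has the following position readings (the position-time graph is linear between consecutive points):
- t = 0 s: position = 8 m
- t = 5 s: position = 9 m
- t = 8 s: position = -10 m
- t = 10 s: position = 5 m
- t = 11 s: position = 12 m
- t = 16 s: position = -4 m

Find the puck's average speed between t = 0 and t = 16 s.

3.625 m/s

Average speed = (total path length)/(elapsed time); on a piecewise-linear x-t graph the path length is Σ|Δx|.
0–5 s: |Δx| = |9 − 8| = 1 m
5–8 s: |Δx| = |-10 − 9| = 19 m
8–10 s: |Δx| = |5 − -10| = 15 m
10–11 s: |Δx| = |12 − 5| = 7 m
11–16 s: |Δx| = |-4 − 12| = 16 m
Total path = 58 m; average speed = 58/16 = 3.625 m/s.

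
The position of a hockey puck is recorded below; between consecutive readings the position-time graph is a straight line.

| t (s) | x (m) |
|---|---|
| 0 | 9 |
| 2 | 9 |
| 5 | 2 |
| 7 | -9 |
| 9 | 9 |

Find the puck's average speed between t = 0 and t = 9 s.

Average speed = (total path length)/(elapsed time); on a piecewise-linear x-t graph the path length is Σ|Δx|.
0–2 s: |Δx| = |9 − 9| = 0 m
2–5 s: |Δx| = |2 − 9| = 7 m
5–7 s: |Δx| = |-9 − 2| = 11 m
7–9 s: |Δx| = |9 − -9| = 18 m
Total path = 36 m; average speed = 36/9 = 4 m/s.

4 m/s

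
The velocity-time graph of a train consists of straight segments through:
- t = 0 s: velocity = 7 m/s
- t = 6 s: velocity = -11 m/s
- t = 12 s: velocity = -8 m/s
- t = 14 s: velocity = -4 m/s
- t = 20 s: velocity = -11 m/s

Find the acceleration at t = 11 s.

0.5 m/s²

Acceleration is the slope of the v-t graph on 6–12 s: (-8 − -11)/(12 − 6) = 0.5 m/s².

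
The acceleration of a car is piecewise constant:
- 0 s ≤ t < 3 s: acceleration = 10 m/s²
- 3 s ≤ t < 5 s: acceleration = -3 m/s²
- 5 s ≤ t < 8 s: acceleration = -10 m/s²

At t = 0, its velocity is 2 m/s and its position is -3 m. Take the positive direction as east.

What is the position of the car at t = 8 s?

On each constant-a segment, Δv = aΔt and Δx = v₀Δt + ½aΔt²; chain segment to segment.
0–3 s: v starts 2 m/s; Δx = 2·3 + ½·10·3² = 51 m; v ends 32 m/s.
3–5 s: v starts 32 m/s; Δx = 32·2 + ½·-3·2² = 58 m; v ends 26 m/s.
5–8 s: v starts 26 m/s; Δx = 26·3 + ½·-10·3² = 33 m; v ends -4 m/s.
x(8) = -3 + Σ Δx = 139 m.

139 m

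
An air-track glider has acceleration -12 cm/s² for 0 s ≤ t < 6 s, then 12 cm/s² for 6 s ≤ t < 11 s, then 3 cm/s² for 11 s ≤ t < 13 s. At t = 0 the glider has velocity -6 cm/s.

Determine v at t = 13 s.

-12 cm/s

Δv equals the area under the a-t graph; then v = v₀ + Δv.
0–6 s: -12 × 6 = -72 cm/s
6–11 s: 12 × 5 = 60 cm/s
11–13 s: 3 × 2 = 6 cm/s
Δv = -6 cm/s, so v(13) = -6 + (-6) = -12 cm/s.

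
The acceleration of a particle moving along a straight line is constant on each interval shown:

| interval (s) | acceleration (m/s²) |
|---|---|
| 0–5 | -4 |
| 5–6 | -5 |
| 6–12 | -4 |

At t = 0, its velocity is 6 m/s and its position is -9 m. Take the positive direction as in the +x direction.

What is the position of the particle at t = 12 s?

On each constant-a segment, Δv = aΔt and Δx = v₀Δt + ½aΔt²; chain segment to segment.
0–5 s: v starts 6 m/s; Δx = 6·5 + ½·-4·5² = -20 m; v ends -14 m/s.
5–6 s: v starts -14 m/s; Δx = -14·1 + ½·-5·1² = -16.5 m; v ends -19 m/s.
6–12 s: v starts -19 m/s; Δx = -19·6 + ½·-4·6² = -186 m; v ends -43 m/s.
x(12) = -9 + Σ Δx = -231.5 m.

-231.5 m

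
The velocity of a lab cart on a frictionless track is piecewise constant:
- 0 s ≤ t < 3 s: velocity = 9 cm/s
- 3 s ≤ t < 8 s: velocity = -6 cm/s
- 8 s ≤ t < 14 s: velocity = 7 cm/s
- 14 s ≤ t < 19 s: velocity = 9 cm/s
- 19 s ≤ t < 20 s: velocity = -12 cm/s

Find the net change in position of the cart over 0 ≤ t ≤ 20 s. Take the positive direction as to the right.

72 cm

Displacement is the signed area under the v-t curve.
0–3 s: 9 × 3 = 27 cm
3–8 s: -6 × 5 = -30 cm
8–14 s: 7 × 6 = 42 cm
14–19 s: 9 × 5 = 45 cm
19–20 s: -12 × 1 = -12 cm
Net displacement = 72 cm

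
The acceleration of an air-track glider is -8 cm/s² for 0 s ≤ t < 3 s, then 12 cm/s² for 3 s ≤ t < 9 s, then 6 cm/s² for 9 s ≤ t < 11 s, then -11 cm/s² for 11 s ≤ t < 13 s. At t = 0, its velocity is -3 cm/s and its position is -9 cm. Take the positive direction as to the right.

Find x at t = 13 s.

194 cm

On each constant-a segment, Δv = aΔt and Δx = v₀Δt + ½aΔt²; chain segment to segment.
0–3 s: v starts -3 cm/s; Δx = -3·3 + ½·-8·3² = -45 cm; v ends -27 cm/s.
3–9 s: v starts -27 cm/s; Δx = -27·6 + ½·12·6² = 54 cm; v ends 45 cm/s.
9–11 s: v starts 45 cm/s; Δx = 45·2 + ½·6·2² = 102 cm; v ends 57 cm/s.
11–13 s: v starts 57 cm/s; Δx = 57·2 + ½·-11·2² = 92 cm; v ends 35 cm/s.
x(13) = -9 + Σ Δx = 194 cm.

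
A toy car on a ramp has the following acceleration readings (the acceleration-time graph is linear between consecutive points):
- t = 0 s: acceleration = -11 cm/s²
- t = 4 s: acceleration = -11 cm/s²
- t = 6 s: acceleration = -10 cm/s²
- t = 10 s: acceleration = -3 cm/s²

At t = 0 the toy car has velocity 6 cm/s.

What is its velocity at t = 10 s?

Δv equals the area under the a-t graph; then v = v₀ + Δv.
0–4 s: -11 × 4 = -44 cm/s
4–6 s: ½(-11 + -10)(2) = -21 cm/s
6–10 s: ½(-10 + -3)(4) = -26 cm/s
Δv = -91 cm/s, so v(10) = 6 + (-91) = -85 cm/s.

-85 cm/s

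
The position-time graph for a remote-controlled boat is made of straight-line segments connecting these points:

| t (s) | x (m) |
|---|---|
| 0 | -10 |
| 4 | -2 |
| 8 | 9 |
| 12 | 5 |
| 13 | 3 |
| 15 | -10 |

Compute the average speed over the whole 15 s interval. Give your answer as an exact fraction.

38/15 m/s

Average speed = (total path length)/(elapsed time); on a piecewise-linear x-t graph the path length is Σ|Δx|.
0–4 s: |Δx| = |-2 − -10| = 8 m
4–8 s: |Δx| = |9 − -2| = 11 m
8–12 s: |Δx| = |5 − 9| = 4 m
12–13 s: |Δx| = |3 − 5| = 2 m
13–15 s: |Δx| = |-10 − 3| = 13 m
Total path = 38 m; average speed = 38/15 = 38/15 m/s.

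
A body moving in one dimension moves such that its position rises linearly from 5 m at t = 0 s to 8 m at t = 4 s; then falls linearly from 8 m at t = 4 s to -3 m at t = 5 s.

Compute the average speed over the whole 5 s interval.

2.8 m/s

Average speed = (total path length)/(elapsed time); on a piecewise-linear x-t graph the path length is Σ|Δx|.
0–4 s: |Δx| = |8 − 5| = 3 m
4–5 s: |Δx| = |-3 − 8| = 11 m
Total path = 14 m; average speed = 14/5 = 2.8 m/s.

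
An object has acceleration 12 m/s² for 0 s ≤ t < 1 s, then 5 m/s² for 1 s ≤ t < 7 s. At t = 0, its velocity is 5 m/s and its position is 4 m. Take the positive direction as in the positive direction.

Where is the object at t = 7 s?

207 m

On each constant-a segment, Δv = aΔt and Δx = v₀Δt + ½aΔt²; chain segment to segment.
0–1 s: v starts 5 m/s; Δx = 5·1 + ½·12·1² = 11 m; v ends 17 m/s.
1–7 s: v starts 17 m/s; Δx = 17·6 + ½·5·6² = 192 m; v ends 47 m/s.
x(7) = 4 + Σ Δx = 207 m.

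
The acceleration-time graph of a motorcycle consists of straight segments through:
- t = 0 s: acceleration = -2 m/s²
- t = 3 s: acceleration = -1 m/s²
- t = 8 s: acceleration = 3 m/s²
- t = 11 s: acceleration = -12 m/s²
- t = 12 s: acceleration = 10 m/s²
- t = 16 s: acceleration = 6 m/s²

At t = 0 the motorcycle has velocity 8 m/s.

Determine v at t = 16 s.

Δv equals the area under the a-t graph; then v = v₀ + Δv.
0–3 s: ½(-2 + -1)(3) = -4.5 m/s
3–8 s: ½(-1 + 3)(5) = 5 m/s
8–11 s: ½(3 + -12)(3) = -13.5 m/s
11–12 s: ½(-12 + 10)(1) = -1 m/s
12–16 s: ½(10 + 6)(4) = 32 m/s
Δv = 18 m/s, so v(16) = 8 + (18) = 26 m/s.

26 m/s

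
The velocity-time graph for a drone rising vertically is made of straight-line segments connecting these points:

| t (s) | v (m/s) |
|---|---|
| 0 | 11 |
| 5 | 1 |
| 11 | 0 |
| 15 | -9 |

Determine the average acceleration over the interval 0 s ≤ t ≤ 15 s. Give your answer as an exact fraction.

Average acceleration = Δv/Δt = (-9 − 11)/(15 − 0) = -4/3 m/s².

-4/3 m/s²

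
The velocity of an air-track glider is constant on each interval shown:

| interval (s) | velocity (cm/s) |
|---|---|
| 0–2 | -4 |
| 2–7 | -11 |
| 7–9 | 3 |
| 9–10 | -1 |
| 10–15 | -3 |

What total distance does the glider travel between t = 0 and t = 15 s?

Distance (not displacement) is the total path length: add the absolute areas under v-t.
0–2 s: |-4| × 2 = 8 cm
2–7 s: |-11| × 5 = 55 cm
7–9 s: |3| × 2 = 6 cm
9–10 s: |-1| × 1 = 1 cm
10–15 s: |-3| × 5 = 15 cm
Total distance = 85 cm

85 cm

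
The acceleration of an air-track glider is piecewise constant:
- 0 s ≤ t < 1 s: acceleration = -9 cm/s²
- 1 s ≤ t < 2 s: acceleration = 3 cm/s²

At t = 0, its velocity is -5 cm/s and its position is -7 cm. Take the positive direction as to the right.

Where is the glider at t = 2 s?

On each constant-a segment, Δv = aΔt and Δx = v₀Δt + ½aΔt²; chain segment to segment.
0–1 s: v starts -5 cm/s; Δx = -5·1 + ½·-9·1² = -9.5 cm; v ends -14 cm/s.
1–2 s: v starts -14 cm/s; Δx = -14·1 + ½·3·1² = -12.5 cm; v ends -11 cm/s.
x(2) = -7 + Σ Δx = -29 cm.

-29 cm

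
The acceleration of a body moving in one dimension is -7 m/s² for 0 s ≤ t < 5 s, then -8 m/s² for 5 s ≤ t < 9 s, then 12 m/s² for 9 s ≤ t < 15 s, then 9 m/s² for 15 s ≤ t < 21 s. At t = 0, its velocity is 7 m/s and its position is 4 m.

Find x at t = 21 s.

-134.5 m

On each constant-a segment, Δv = aΔt and Δx = v₀Δt + ½aΔt²; chain segment to segment.
0–5 s: v starts 7 m/s; Δx = 7·5 + ½·-7·5² = -52.5 m; v ends -28 m/s.
5–9 s: v starts -28 m/s; Δx = -28·4 + ½·-8·4² = -176 m; v ends -60 m/s.
9–15 s: v starts -60 m/s; Δx = -60·6 + ½·12·6² = -144 m; v ends 12 m/s.
15–21 s: v starts 12 m/s; Δx = 12·6 + ½·9·6² = 234 m; v ends 66 m/s.
x(21) = 4 + Σ Δx = -134.5 m.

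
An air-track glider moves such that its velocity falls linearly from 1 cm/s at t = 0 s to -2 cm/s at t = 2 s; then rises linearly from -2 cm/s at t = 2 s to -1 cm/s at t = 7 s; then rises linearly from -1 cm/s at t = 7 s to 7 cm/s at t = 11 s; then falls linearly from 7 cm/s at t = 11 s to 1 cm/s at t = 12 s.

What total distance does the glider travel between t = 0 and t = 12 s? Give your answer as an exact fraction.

Distance (not displacement) is the total path length: add the absolute areas under v-t.
0–2 s: v = 0 at t = 2/3 s; triangle areas 1/3 + 4/3 = 5/3 cm
2–7 s: |½(-2 + -1)(5)| = 7.5 cm
7–11 s: v = 0 at t = 7.5 s; triangle areas 0.25 + 12.25 = 12.5 cm
11–12 s: |½(7 + 1)(1)| = 4 cm
Total distance = 77/3 cm

77/3 cm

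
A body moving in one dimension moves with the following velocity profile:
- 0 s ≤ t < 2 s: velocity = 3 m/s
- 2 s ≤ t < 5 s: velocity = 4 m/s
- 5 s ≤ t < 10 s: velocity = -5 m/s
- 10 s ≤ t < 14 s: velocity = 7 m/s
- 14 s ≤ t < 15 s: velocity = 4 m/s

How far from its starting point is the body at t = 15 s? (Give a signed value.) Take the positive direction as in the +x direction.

25 m

Displacement is the signed area under the v-t curve.
0–2 s: 3 × 2 = 6 m
2–5 s: 4 × 3 = 12 m
5–10 s: -5 × 5 = -25 m
10–14 s: 7 × 4 = 28 m
14–15 s: 4 × 1 = 4 m
Net displacement = 25 m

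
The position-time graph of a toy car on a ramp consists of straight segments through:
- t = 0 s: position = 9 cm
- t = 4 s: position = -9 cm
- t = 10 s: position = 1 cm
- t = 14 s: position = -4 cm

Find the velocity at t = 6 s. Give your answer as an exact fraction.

5/3 cm/s

Velocity is the slope of the x-t graph on 4–10 s: (1 − -9)/(10 − 4) = 5/3 cm/s.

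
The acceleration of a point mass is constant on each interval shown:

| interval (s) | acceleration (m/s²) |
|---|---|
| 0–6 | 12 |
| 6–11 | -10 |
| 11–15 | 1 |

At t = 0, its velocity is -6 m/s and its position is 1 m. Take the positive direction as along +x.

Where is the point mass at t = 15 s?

On each constant-a segment, Δv = aΔt and Δx = v₀Δt + ½aΔt²; chain segment to segment.
0–6 s: v starts -6 m/s; Δx = -6·6 + ½·12·6² = 180 m; v ends 66 m/s.
6–11 s: v starts 66 m/s; Δx = 66·5 + ½·-10·5² = 205 m; v ends 16 m/s.
11–15 s: v starts 16 m/s; Δx = 16·4 + ½·1·4² = 72 m; v ends 20 m/s.
x(15) = 1 + Σ Δx = 458 m.

458 m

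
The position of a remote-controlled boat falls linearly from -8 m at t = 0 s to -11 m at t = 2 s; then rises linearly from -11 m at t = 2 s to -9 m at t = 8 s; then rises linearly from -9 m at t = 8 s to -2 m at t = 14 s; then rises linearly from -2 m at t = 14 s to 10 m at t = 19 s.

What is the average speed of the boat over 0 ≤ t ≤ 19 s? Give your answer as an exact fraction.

24/19 m/s

Average speed = (total path length)/(elapsed time); on a piecewise-linear x-t graph the path length is Σ|Δx|.
0–2 s: |Δx| = |-11 − -8| = 3 m
2–8 s: |Δx| = |-9 − -11| = 2 m
8–14 s: |Δx| = |-2 − -9| = 7 m
14–19 s: |Δx| = |10 − -2| = 12 m
Total path = 24 m; average speed = 24/19 = 24/19 m/s.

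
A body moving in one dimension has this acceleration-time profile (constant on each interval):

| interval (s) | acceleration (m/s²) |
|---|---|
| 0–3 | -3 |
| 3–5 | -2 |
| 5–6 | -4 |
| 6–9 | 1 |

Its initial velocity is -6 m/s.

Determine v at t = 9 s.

-20 m/s

Δv equals the area under the a-t graph; then v = v₀ + Δv.
0–3 s: -3 × 3 = -9 m/s
3–5 s: -2 × 2 = -4 m/s
5–6 s: -4 × 1 = -4 m/s
6–9 s: 1 × 3 = 3 m/s
Δv = -14 m/s, so v(9) = -6 + (-14) = -20 m/s.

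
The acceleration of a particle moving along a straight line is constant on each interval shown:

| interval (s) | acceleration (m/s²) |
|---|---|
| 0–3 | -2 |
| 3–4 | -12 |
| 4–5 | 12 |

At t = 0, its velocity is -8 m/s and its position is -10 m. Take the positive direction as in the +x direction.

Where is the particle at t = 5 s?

-83 m

On each constant-a segment, Δv = aΔt and Δx = v₀Δt + ½aΔt²; chain segment to segment.
0–3 s: v starts -8 m/s; Δx = -8·3 + ½·-2·3² = -33 m; v ends -14 m/s.
3–4 s: v starts -14 m/s; Δx = -14·1 + ½·-12·1² = -20 m; v ends -26 m/s.
4–5 s: v starts -26 m/s; Δx = -26·1 + ½·12·1² = -20 m; v ends -14 m/s.
x(5) = -10 + Σ Δx = -83 m.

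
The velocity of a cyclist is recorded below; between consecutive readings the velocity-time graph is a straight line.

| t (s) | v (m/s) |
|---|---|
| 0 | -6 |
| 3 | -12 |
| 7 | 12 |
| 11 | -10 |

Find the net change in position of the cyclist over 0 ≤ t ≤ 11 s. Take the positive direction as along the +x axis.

Net displacement equals the area under the velocity-time graph (areas below the axis count negative).
0–3 s: ½(-6 + -12)(3) = -27 m
3–7 s: ½(-12 + 12)(4) = 0 m
7–11 s: ½(12 + -10)(4) = 4 m
Net displacement = -23 m

-23 m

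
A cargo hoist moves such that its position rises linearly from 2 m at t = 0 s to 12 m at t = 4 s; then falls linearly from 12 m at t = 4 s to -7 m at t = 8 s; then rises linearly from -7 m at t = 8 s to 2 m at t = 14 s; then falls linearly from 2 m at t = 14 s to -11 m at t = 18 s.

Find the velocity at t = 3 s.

2.5 m/s

Velocity is the slope of the x-t graph on 0–4 s: (12 − 2)/(4 − 0) = 2.5 m/s.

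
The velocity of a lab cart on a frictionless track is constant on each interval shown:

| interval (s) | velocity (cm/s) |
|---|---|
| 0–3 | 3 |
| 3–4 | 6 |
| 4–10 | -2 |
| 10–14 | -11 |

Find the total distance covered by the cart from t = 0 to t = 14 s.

Total distance travelled is ∫|v| dt — sum the magnitudes of each area piece.
0–3 s: |3| × 3 = 9 cm
3–4 s: |6| × 1 = 6 cm
4–10 s: |-2| × 6 = 12 cm
10–14 s: |-11| × 4 = 44 cm
Total distance = 71 cm

71 cm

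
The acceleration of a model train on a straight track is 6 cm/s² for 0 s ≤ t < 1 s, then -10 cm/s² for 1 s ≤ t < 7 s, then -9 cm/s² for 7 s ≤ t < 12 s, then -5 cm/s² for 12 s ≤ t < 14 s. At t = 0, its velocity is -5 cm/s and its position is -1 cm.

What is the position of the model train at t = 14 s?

-802.5 cm

On each constant-a segment, Δv = aΔt and Δx = v₀Δt + ½aΔt²; chain segment to segment.
0–1 s: v starts -5 cm/s; Δx = -5·1 + ½·6·1² = -2 cm; v ends 1 cm/s.
1–7 s: v starts 1 cm/s; Δx = 1·6 + ½·-10·6² = -174 cm; v ends -59 cm/s.
7–12 s: v starts -59 cm/s; Δx = -59·5 + ½·-9·5² = -407.5 cm; v ends -104 cm/s.
12–14 s: v starts -104 cm/s; Δx = -104·2 + ½·-5·2² = -218 cm; v ends -114 cm/s.
x(14) = -1 + Σ Δx = -802.5 cm.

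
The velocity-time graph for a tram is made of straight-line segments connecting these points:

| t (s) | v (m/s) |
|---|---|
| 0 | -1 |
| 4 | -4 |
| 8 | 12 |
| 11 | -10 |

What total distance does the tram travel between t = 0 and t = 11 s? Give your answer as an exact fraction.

513/11 m

Total distance travelled is ∫|v| dt — sum the magnitudes of each area piece.
0–4 s: |½(-1 + -4)(4)| = 10 m
4–8 s: v = 0 at t = 5 s; triangle areas 2 + 18 = 20 m
8–11 s: v = 0 at t = 106/11 s; triangle areas 108/11 + 75/11 = 183/11 m
Total distance = 513/11 m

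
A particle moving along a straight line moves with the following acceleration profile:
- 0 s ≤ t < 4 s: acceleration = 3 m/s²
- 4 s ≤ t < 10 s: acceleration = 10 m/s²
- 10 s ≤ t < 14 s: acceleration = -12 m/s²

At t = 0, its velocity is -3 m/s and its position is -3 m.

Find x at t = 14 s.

423 m

On each constant-a segment, Δv = aΔt and Δx = v₀Δt + ½aΔt²; chain segment to segment.
0–4 s: v starts -3 m/s; Δx = -3·4 + ½·3·4² = 12 m; v ends 9 m/s.
4–10 s: v starts 9 m/s; Δx = 9·6 + ½·10·6² = 234 m; v ends 69 m/s.
10–14 s: v starts 69 m/s; Δx = 69·4 + ½·-12·4² = 180 m; v ends 21 m/s.
x(14) = -3 + Σ Δx = 423 m.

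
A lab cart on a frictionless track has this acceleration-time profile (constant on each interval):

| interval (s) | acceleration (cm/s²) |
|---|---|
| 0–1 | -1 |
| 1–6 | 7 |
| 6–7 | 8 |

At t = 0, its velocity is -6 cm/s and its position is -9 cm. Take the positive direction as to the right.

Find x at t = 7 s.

69 cm

On each constant-a segment, Δv = aΔt and Δx = v₀Δt + ½aΔt²; chain segment to segment.
0–1 s: v starts -6 cm/s; Δx = -6·1 + ½·-1·1² = -6.5 cm; v ends -7 cm/s.
1–6 s: v starts -7 cm/s; Δx = -7·5 + ½·7·5² = 52.5 cm; v ends 28 cm/s.
6–7 s: v starts 28 cm/s; Δx = 28·1 + ½·8·1² = 32 cm; v ends 36 cm/s.
x(7) = -9 + Σ Δx = 69 cm.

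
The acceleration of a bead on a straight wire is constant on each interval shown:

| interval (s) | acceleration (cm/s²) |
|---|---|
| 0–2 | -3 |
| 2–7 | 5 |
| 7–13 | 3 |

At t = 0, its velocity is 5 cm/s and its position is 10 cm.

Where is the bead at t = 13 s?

On each constant-a segment, Δv = aΔt and Δx = v₀Δt + ½aΔt²; chain segment to segment.
0–2 s: v starts 5 cm/s; Δx = 5·2 + ½·-3·2² = 4 cm; v ends -1 cm/s.
2–7 s: v starts -1 cm/s; Δx = -1·5 + ½·5·5² = 57.5 cm; v ends 24 cm/s.
7–13 s: v starts 24 cm/s; Δx = 24·6 + ½·3·6² = 198 cm; v ends 42 cm/s.
x(13) = 10 + Σ Δx = 269.5 cm.

269.5 cm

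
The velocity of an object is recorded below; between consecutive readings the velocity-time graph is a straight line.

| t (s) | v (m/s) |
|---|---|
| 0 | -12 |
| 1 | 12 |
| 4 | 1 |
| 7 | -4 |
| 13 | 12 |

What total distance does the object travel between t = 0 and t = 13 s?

60.6 m

Total distance travelled is ∫|v| dt — sum the magnitudes of each area piece.
0–1 s: v = 0 at t = 0.5 s; triangle areas 3 + 3 = 6 m
1–4 s: |½(12 + 1)(3)| = 19.5 m
4–7 s: v = 0 at t = 4.6 s; triangle areas 0.3 + 4.8 = 5.1 m
7–13 s: v = 0 at t = 8.5 s; triangle areas 3 + 27 = 30 m
Total distance = 60.6 m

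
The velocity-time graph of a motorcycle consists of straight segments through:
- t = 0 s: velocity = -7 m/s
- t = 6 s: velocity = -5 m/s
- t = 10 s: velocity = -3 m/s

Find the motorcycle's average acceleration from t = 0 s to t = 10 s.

Average acceleration = Δv/Δt = (-3 − -7)/(10 − 0) = 0.4 m/s².

0.4 m/s²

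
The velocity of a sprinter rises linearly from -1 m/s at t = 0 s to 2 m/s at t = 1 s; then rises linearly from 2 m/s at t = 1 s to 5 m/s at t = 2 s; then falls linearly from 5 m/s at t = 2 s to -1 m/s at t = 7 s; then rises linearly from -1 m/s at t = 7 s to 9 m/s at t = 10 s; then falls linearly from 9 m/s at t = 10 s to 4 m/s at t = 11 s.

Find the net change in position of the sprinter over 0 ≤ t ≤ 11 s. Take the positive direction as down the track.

Net displacement equals the area under the velocity-time graph (areas below the axis count negative).
0–1 s: ½(-1 + 2)(1) = 0.5 m
1–2 s: ½(2 + 5)(1) = 3.5 m
2–7 s: ½(5 + -1)(5) = 10 m
7–10 s: ½(-1 + 9)(3) = 12 m
10–11 s: ½(9 + 4)(1) = 6.5 m
Net displacement = 32.5 m

32.5 m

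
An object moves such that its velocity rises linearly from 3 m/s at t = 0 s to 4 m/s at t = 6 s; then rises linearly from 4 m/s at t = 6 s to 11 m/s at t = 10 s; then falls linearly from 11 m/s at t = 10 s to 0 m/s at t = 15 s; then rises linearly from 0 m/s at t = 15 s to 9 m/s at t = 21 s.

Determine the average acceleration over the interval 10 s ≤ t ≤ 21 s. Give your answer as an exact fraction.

-2/11 m/s²

Average acceleration = Δv/Δt = (9 − 11)/(21 − 10) = -2/11 m/s².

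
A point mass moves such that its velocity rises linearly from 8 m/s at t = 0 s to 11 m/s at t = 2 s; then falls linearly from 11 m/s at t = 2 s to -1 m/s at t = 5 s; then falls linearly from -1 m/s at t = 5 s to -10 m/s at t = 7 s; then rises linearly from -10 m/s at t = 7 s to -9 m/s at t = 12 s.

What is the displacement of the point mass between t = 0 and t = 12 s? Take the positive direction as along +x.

-24.5 m

Displacement is the signed area under the v-t curve.
0–2 s: ½(8 + 11)(2) = 19 m
2–5 s: ½(11 + -1)(3) = 15 m
5–7 s: ½(-1 + -10)(2) = -11 m
7–12 s: ½(-10 + -9)(5) = -47.5 m
Net displacement = -24.5 m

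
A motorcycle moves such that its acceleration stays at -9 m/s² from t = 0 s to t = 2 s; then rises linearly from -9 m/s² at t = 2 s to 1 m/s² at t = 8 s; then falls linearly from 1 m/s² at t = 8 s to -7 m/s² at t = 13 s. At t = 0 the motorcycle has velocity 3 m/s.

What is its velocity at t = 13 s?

-54 m/s

Δv equals the area under the a-t graph; then v = v₀ + Δv.
0–2 s: -9 × 2 = -18 m/s
2–8 s: ½(-9 + 1)(6) = -24 m/s
8–13 s: ½(1 + -7)(5) = -15 m/s
Δv = -57 m/s, so v(13) = 3 + (-57) = -54 m/s.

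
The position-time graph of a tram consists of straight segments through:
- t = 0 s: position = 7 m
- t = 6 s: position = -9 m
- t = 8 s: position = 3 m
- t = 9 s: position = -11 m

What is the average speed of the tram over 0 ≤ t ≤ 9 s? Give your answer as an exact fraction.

14/3 m/s

Average speed = (total path length)/(elapsed time); on a piecewise-linear x-t graph the path length is Σ|Δx|.
0–6 s: |Δx| = |-9 − 7| = 16 m
6–8 s: |Δx| = |3 − -9| = 12 m
8–9 s: |Δx| = |-11 − 3| = 14 m
Total path = 42 m; average speed = 42/9 = 14/3 m/s.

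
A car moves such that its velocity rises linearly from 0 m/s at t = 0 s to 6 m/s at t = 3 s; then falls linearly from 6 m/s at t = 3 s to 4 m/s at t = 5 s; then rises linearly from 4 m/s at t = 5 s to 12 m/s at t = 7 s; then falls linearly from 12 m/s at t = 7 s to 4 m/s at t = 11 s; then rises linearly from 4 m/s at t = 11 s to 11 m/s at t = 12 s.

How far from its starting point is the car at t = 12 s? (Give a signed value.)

Net displacement equals the area under the velocity-time graph (areas below the axis count negative).
0–3 s: ½(0 + 6)(3) = 9 m
3–5 s: ½(6 + 4)(2) = 10 m
5–7 s: ½(4 + 12)(2) = 16 m
7–11 s: ½(12 + 4)(4) = 32 m
11–12 s: ½(4 + 11)(1) = 7.5 m
Net displacement = 74.5 m

74.5 m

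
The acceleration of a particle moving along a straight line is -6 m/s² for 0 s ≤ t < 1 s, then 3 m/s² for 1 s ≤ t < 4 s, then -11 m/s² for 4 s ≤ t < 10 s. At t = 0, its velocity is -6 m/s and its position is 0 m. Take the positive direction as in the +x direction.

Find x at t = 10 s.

On each constant-a segment, Δv = aΔt and Δx = v₀Δt + ½aΔt²; chain segment to segment.
0–1 s: v starts -6 m/s; Δx = -6·1 + ½·-6·1² = -9 m; v ends -12 m/s.
1–4 s: v starts -12 m/s; Δx = -12·3 + ½·3·3² = -22.5 m; v ends -3 m/s.
4–10 s: v starts -3 m/s; Δx = -3·6 + ½·-11·6² = -216 m; v ends -69 m/s.
x(10) = 0 + Σ Δx = -247.5 m.

-247.5 m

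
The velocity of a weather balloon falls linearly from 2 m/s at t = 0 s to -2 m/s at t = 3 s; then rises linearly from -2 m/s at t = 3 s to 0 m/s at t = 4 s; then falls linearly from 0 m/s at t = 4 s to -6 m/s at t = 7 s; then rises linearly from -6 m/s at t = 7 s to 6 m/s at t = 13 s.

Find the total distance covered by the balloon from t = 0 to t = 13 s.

31 m

Total distance travelled is ∫|v| dt — sum the magnitudes of each area piece.
0–3 s: v = 0 at t = 1.5 s; triangle areas 1.5 + 1.5 = 3 m
3–4 s: |½(-2 + 0)(1)| = 1 m
4–7 s: |½(0 + -6)(3)| = 9 m
7–13 s: v = 0 at t = 10 s; triangle areas 9 + 9 = 18 m
Total distance = 31 m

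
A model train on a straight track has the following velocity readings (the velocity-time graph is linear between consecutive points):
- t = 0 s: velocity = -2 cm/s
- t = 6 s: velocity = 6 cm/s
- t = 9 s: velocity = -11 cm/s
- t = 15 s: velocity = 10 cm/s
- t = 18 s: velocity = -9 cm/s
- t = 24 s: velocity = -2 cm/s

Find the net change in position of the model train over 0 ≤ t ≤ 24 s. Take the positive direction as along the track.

Net displacement equals the area under the velocity-time graph (areas below the axis count negative).
0–6 s: ½(-2 + 6)(6) = 12 cm
6–9 s: ½(6 + -11)(3) = -7.5 cm
9–15 s: ½(-11 + 10)(6) = -3 cm
15–18 s: ½(10 + -9)(3) = 1.5 cm
18–24 s: ½(-9 + -2)(6) = -33 cm
Net displacement = -30 cm

-30 cm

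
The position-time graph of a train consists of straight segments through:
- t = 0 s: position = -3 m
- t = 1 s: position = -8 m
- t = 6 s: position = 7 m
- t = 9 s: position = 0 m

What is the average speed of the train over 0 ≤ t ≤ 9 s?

Average speed = (total path length)/(elapsed time); on a piecewise-linear x-t graph the path length is Σ|Δx|.
0–1 s: |Δx| = |-8 − -3| = 5 m
1–6 s: |Δx| = |7 − -8| = 15 m
6–9 s: |Δx| = |0 − 7| = 7 m
Total path = 27 m; average speed = 27/9 = 3 m/s.

3 m/s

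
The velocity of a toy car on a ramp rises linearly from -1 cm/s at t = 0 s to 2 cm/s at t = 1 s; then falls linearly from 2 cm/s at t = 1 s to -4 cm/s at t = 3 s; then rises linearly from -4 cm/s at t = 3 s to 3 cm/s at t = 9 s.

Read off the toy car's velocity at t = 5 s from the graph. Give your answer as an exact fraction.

On 3–9 s the graph is linear from -4 to 3 cm/s: v(5) = -4 + (3 − -4)·(5 − 3)/(9 − 3) = -5/3 cm/s.

-5/3 cm/s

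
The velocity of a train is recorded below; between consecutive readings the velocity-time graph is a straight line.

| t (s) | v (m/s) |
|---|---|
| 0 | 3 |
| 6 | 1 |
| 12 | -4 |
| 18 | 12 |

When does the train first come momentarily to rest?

v changes sign on 6–12 s (from 1 to -4); the graph is linear there, so v = 0 at t = 6 + (-1)·(12 − 6)/(-4 − 1) = 7.2 s.

t = 7.2 s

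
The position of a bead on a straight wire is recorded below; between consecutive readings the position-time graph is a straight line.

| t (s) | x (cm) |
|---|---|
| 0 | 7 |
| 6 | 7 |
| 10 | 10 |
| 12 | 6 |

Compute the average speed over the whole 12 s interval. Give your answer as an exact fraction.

Average speed = (total path length)/(elapsed time); on a piecewise-linear x-t graph the path length is Σ|Δx|.
0–6 s: |Δx| = |7 − 7| = 0 cm
6–10 s: |Δx| = |10 − 7| = 3 cm
10–12 s: |Δx| = |6 − 10| = 4 cm
Total path = 7 cm; average speed = 7/12 = 7/12 cm/s.

7/12 cm/s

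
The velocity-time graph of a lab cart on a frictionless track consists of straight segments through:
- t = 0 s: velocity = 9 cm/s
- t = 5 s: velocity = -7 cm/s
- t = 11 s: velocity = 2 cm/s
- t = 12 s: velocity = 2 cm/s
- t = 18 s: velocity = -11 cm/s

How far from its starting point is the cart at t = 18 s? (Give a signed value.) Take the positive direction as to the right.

Net displacement equals the area under the velocity-time graph (areas below the axis count negative).
0–5 s: ½(9 + -7)(5) = 5 cm
5–11 s: ½(-7 + 2)(6) = -15 cm
11–12 s: 2 × 1 = 2 cm
12–18 s: ½(2 + -11)(6) = -27 cm
Net displacement = -35 cm

-35 cm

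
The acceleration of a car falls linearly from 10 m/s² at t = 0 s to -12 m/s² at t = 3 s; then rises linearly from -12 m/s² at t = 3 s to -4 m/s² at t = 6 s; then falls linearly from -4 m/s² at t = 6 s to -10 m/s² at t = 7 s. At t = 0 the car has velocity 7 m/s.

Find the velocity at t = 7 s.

-27 m/s

Δv equals the area under the a-t graph; then v = v₀ + Δv.
0–3 s: ½(10 + -12)(3) = -3 m/s
3–6 s: ½(-12 + -4)(3) = -24 m/s
6–7 s: ½(-4 + -10)(1) = -7 m/s
Δv = -34 m/s, so v(7) = 7 + (-34) = -27 m/s.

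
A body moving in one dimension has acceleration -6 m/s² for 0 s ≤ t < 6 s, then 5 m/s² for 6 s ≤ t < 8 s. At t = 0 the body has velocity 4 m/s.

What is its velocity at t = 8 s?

Δv equals the area under the a-t graph; then v = v₀ + Δv.
0–6 s: -6 × 6 = -36 m/s
6–8 s: 5 × 2 = 10 m/s
Δv = -26 m/s, so v(8) = 4 + (-26) = -22 m/s.

-22 m/s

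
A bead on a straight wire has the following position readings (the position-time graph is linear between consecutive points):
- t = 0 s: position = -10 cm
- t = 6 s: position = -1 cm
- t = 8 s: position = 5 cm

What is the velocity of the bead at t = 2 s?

1.5 cm/s

Velocity is the slope of the x-t graph on 0–6 s: (-1 − -10)/(6 − 0) = 1.5 cm/s.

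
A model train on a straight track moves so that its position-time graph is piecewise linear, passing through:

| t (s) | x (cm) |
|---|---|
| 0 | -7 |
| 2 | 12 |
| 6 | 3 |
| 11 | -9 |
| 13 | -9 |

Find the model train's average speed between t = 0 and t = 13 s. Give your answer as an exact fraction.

40/13 cm/s

Average speed = (total path length)/(elapsed time); on a piecewise-linear x-t graph the path length is Σ|Δx|.
0–2 s: |Δx| = |12 − -7| = 19 cm
2–6 s: |Δx| = |3 − 12| = 9 cm
6–11 s: |Δx| = |-9 − 3| = 12 cm
11–13 s: |Δx| = |-9 − -9| = 0 cm
Total path = 40 cm; average speed = 40/13 = 40/13 cm/s.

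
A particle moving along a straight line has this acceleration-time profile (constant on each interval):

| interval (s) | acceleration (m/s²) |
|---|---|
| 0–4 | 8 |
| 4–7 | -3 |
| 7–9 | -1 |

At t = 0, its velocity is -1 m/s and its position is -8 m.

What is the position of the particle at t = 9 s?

On each constant-a segment, Δv = aΔt and Δx = v₀Δt + ½aΔt²; chain segment to segment.
0–4 s: v starts -1 m/s; Δx = -1·4 + ½·8·4² = 60 m; v ends 31 m/s.
4–7 s: v starts 31 m/s; Δx = 31·3 + ½·-3·3² = 79.5 m; v ends 22 m/s.
7–9 s: v starts 22 m/s; Δx = 22·2 + ½·-1·2² = 42 m; v ends 20 m/s.
x(9) = -8 + Σ Δx = 173.5 m.

173.5 m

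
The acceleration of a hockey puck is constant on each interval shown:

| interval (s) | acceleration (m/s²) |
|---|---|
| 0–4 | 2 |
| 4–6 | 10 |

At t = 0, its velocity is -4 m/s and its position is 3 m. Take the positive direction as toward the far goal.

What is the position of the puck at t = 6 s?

31 m

On each constant-a segment, Δv = aΔt and Δx = v₀Δt + ½aΔt²; chain segment to segment.
0–4 s: v starts -4 m/s; Δx = -4·4 + ½·2·4² = 0 m; v ends 4 m/s.
4–6 s: v starts 4 m/s; Δx = 4·2 + ½·10·2² = 28 m; v ends 24 m/s.
x(6) = 3 + Σ Δx = 31 m.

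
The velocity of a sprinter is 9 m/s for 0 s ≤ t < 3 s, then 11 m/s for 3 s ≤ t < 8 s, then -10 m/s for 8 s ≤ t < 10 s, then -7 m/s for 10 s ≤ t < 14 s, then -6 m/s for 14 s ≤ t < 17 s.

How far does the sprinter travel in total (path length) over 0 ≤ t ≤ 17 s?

148 m

Total distance travelled is ∫|v| dt — sum the magnitudes of each area piece.
0–3 s: |9| × 3 = 27 m
3–8 s: |11| × 5 = 55 m
8–10 s: |-10| × 2 = 20 m
10–14 s: |-7| × 4 = 28 m
14–17 s: |-6| × 3 = 18 m
Total distance = 148 m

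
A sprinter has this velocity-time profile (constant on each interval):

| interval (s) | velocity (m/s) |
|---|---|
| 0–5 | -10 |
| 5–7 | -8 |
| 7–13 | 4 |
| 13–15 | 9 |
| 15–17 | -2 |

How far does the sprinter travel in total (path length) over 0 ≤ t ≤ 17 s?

112 m

Distance (not displacement) is the total path length: add the absolute areas under v-t.
0–5 s: |-10| × 5 = 50 m
5–7 s: |-8| × 2 = 16 m
7–13 s: |4| × 6 = 24 m
13–15 s: |9| × 2 = 18 m
15–17 s: |-2| × 2 = 4 m
Total distance = 112 m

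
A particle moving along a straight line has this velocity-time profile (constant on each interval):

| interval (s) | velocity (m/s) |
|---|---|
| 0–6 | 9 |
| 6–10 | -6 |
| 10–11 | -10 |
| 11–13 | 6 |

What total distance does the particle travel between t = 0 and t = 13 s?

Distance (not displacement) is the total path length: add the absolute areas under v-t.
0–6 s: |9| × 6 = 54 m
6–10 s: |-6| × 4 = 24 m
10–11 s: |-10| × 1 = 10 m
11–13 s: |6| × 2 = 12 m
Total distance = 100 m

100 m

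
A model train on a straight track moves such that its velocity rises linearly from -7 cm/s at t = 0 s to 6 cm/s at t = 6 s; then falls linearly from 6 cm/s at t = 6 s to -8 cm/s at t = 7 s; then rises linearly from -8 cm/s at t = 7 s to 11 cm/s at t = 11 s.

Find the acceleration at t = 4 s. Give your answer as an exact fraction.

13/6 cm/s²

Acceleration is the slope of the v-t graph on 0–6 s: (6 − -7)/(6 − 0) = 13/6 cm/s².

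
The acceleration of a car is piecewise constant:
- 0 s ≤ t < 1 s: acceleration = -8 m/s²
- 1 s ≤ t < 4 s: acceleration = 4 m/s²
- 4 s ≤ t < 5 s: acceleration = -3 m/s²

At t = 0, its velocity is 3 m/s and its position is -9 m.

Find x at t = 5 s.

On each constant-a segment, Δv = aΔt and Δx = v₀Δt + ½aΔt²; chain segment to segment.
0–1 s: v starts 3 m/s; Δx = 3·1 + ½·-8·1² = -1 m; v ends -5 m/s.
1–4 s: v starts -5 m/s; Δx = -5·3 + ½·4·3² = 3 m; v ends 7 m/s.
4–5 s: v starts 7 m/s; Δx = 7·1 + ½·-3·1² = 5.5 m; v ends 4 m/s.
x(5) = -9 + Σ Δx = -1.5 m.

-1.5 m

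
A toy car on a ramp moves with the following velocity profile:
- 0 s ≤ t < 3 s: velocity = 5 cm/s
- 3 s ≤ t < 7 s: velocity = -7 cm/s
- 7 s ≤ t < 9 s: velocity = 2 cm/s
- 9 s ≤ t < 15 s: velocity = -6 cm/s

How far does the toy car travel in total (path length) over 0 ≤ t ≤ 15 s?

83 cm

Distance (not displacement) is the total path length: add the absolute areas under v-t.
0–3 s: |5| × 3 = 15 cm
3–7 s: |-7| × 4 = 28 cm
7–9 s: |2| × 2 = 4 cm
9–15 s: |-6| × 6 = 36 cm
Total distance = 83 cm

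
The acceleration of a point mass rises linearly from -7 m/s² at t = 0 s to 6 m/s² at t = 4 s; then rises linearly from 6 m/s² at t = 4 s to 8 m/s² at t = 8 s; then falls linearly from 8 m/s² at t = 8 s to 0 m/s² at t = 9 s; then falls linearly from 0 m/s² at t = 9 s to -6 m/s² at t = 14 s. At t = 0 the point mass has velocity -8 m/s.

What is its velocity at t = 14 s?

Δv equals the area under the a-t graph; then v = v₀ + Δv.
0–4 s: ½(-7 + 6)(4) = -2 m/s
4–8 s: ½(6 + 8)(4) = 28 m/s
8–9 s: ½(8 + 0)(1) = 4 m/s
9–14 s: ½(0 + -6)(5) = -15 m/s
Δv = 15 m/s, so v(14) = -8 + (15) = 7 m/s.

7 m/s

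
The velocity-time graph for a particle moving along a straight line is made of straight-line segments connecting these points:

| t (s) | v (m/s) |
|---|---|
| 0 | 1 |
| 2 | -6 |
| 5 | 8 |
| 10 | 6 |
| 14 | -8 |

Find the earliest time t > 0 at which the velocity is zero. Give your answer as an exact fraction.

v changes sign on 0–2 s (from 1 to -6); the graph is linear there, so v = 0 at t = 0 + (-1)·(2 − 0)/(-6 − 1) = 2/7 s.

t = 2/7 s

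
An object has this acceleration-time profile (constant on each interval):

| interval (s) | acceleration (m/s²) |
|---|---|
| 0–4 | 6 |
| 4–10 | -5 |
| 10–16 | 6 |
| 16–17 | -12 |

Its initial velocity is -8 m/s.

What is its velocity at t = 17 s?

Δv equals the area under the a-t graph; then v = v₀ + Δv.
0–4 s: 6 × 4 = 24 m/s
4–10 s: -5 × 6 = -30 m/s
10–16 s: 6 × 6 = 36 m/s
16–17 s: -12 × 1 = -12 m/s
Δv = 18 m/s, so v(17) = -8 + (18) = 10 m/s.

10 m/s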